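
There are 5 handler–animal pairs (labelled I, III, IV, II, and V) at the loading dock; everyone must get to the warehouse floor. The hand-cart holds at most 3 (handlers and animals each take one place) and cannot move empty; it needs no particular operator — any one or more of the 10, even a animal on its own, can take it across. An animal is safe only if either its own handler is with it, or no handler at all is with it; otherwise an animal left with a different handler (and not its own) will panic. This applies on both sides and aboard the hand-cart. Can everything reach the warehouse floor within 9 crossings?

Counting alone: each trip to the warehouse floor takes at most 3 across and each return brings at least 1 back, so after t trips out (and t−1 returns) at most 3t − (t−1) of the 10 are across; that first reaches 10 at t = 5, so at least 9 crossings are needed.
The safety rule pushes this higher. Following every safe sequence of crossings, the most of the 10 that can be at the warehouse floor as the hand-cart arrives there on crossing 9 is 9 — never all 10.
So the move cannot be finished within 9 crossings. (The shortest complete plan takes 11:)
1. animal I and handler I cross → the warehouse floor.
2. handler I crosses ← the loading dock.
3. animal II, animal III, and animal IV cross → the warehouse floor.
4. animal I crosses ← the loading dock.
5. handler II, handler III, and handler IV cross → the warehouse floor.
6. animal III and handler III cross ← the loading dock.
7. handler I, handler III, and handler V cross → the warehouse floor.
8. animal IV crosses ← the loading dock.
9. animal I and animal III cross → the warehouse floor.
10. animal I crosses ← the loading dock.
11. animal I, animal IV, and animal V cross → the warehouse floor.

No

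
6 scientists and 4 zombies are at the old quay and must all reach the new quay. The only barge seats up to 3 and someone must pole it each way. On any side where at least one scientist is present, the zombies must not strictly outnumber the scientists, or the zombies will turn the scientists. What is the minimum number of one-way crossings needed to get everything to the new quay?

9

Counting alone: each trip to the new quay takes at most 3 across and each return brings at least 1 back, so after t trips out (and t−1 returns) at most 3t − (t−1) of the 10 are across; that first reaches 10 at t = 5, so at least 9 crossings are needed.
The plan below uses exactly 9 crossings, so it is optimal:
1. 2 zombies → the new quay.  (the old quay: 6S 2Z; the new quay: 0S 2Z)
2. 1 zombie ← the old quay.  (the old quay: 6S 3Z; the new quay: 0S 1Z)
3. 3 zombies → the new quay.  (the old quay: 6S 0Z; the new quay: 0S 4Z)
4. 1 zombie ← the old quay.  (the old quay: 6S 1Z; the new quay: 0S 3Z)
5. 3 scientists → the new quay.  (the old quay: 3S 1Z; the new quay: 3S 3Z)
6. 1 zombie ← the old quay.  (the old quay: 3S 2Z; the new quay: 3S 2Z)
7. 1 scientist and 2 zombies → the new quay.  (the old quay: 2S 0Z; the new quay: 4S 4Z)
8. 1 zombie ← the old quay.  (the old quay: 2S 1Z; the new quay: 4S 3Z)
9. 2 scientists and 1 zombie → the new quay.  (the old quay: 0S 0Z; the new quay: 6S 4Z)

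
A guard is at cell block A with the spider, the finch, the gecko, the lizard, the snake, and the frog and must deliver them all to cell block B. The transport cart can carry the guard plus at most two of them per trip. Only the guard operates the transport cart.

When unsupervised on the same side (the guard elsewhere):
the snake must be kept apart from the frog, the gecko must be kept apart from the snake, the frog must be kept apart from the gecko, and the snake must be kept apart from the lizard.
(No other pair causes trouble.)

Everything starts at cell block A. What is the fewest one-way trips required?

Counting alone: the guard can take at most 2 across per trip to cell block B, so moving all 6 needs at least 3 loaded trips out, with a return between consecutive ones — at least 5 crossings.
The safety rule pushes this higher. Following every safe sequence of crossings, the most of the 6 that can be at cell block B as the transport cart arrives there on crossings 5, 7 is 4, 5 respectively — never all 6.
So no plan with fewer than 9 crossings exists, and this one achieves 9:
1. Guard goes to cell block B with the gecko and the snake.  [cell block A: the finch, the frog, the lizard, the spider | cell block B: the gecko, the snake]
2. Guard goes back to cell block A with the gecko.  [cell block A: the finch, the frog, the gecko, the lizard, the spider | cell block B: the snake]
3. Guard goes to cell block B with the gecko and the spider.  [cell block A: the finch, the frog, the lizard | cell block B: the gecko, the snake, the spider]
4. Guard goes back to cell block A with the gecko.  [cell block A: the finch, the frog, the gecko, the lizard | cell block B: the snake, the spider]
5. Guard goes to cell block B with the finch and the gecko.  [cell block A: the frog, the lizard | cell block B: the finch, the gecko, the snake, the spider]
6. Guard goes back to cell block A with the gecko.  [cell block A: the frog, the gecko, the lizard | cell block B: the finch, the snake, the spider]
7. Guard goes to cell block B with the gecko and the lizard.  [cell block A: the frog | cell block B: the finch, the gecko, the lizard, the snake, the spider]
8. Guard goes back to cell block A with the snake.  [cell block A: the frog, the snake | cell block B: the finch, the gecko, the lizard, the spider]
9. Guard goes to cell block B with the frog and the snake.  [cell block A: — | cell block B: the finch, the frog, the gecko, the lizard, the snake, the spider]

9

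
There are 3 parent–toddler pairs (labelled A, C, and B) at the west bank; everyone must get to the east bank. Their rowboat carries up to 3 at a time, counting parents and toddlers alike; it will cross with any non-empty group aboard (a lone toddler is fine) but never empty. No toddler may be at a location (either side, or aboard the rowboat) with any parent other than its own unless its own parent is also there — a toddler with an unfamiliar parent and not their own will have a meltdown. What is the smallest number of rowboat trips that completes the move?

Counting alone: each trip to the east bank takes at most 3 across and each return brings at least 1 back, so after t trips out (and t−1 returns) at most 3t − (t−1) of the 6 are across; that first reaches 6 at t = 3, so at least 5 crossings are needed.
The plan below uses exactly 5 crossings, so it is optimal:
1. parent A and toddler A cross → the east bank.
2. parent A crosses ← the west bank.
3. parent A, parent B, and parent C cross → the east bank.
4. toddler A crosses ← the west bank.
5. toddler A, toddler B, and toddler C cross → the east bank.

5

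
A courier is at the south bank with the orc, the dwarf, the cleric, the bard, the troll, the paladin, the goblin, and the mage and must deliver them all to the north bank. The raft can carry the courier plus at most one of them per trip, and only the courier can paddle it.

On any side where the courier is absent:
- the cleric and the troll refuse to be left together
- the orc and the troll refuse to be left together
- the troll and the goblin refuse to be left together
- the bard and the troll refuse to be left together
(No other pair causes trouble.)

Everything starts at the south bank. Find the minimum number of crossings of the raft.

impossible

Following every safe sequence of crossings from the start, the most of the 8 that can be at the north bank as the raft arrives there on crossings 1, 3, 5, 7, 9 is 1, 2, 3, 4, 5 respectively; the best ever achieved is 5 of 8.
From crossing 11 on, no configuration arises that was not already reachable earlier: only 88 distinct safe configurations (who is on which side, and where the raft is) can ever be reached, none of them has everyone across, and every continuation just revisits them. So no valid plan exists.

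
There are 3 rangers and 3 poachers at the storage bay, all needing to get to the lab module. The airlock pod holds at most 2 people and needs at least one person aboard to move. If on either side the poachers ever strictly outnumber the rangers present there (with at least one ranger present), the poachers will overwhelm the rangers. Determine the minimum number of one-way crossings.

11

Counting alone: each trip to the lab module takes at most 2 across and each return brings at least 1 back, so after t trips out (and t−1 returns) at most 2t − (t−1) of the 6 are across; that first reaches 6 at t = 5, so at least 9 crossings are needed.
The safety rule pushes this higher. Following every safe sequence of crossings, the most of the 6 that can be at the lab module as the airlock pod arrives there on crossing 9 is 5 — never all 6.
So no plan with fewer than 11 crossings exists, and this one achieves 11:
1. 2 poachers → the lab module.  (the storage bay: 3R 1P; the lab module: 0R 2P)
2. 1 poacher ← the storage bay.  (the storage bay: 3R 2P; the lab module: 0R 1P)
3. 2 poachers → the lab module.  (the storage bay: 3R 0P; the lab module: 0R 3P)
4. 1 poacher ← the storage bay.  (the storage bay: 3R 1P; the lab module: 0R 2P)
5. 2 rangers → the lab module.  (the storage bay: 1R 1P; the lab module: 2R 2P)
6. 1 ranger and 1 poacher ← the storage bay.  (the storage bay: 2R 2P; the lab module: 1R 1P)
7. 2 rangers → the lab module.  (the storage bay: 0R 2P; the lab module: 3R 1P)
8. 1 poacher ← the storage bay.  (the storage bay: 0R 3P; the lab module: 3R 0P)
9. 2 poachers → the lab module.  (the storage bay: 0R 1P; the lab module: 3R 2P)
10. 1 poacher ← the storage bay.  (the storage bay: 0R 2P; the lab module: 3R 1P)
11. 2 poachers → the lab module.  (the storage bay: 0R 0P; the lab module: 3R 3P)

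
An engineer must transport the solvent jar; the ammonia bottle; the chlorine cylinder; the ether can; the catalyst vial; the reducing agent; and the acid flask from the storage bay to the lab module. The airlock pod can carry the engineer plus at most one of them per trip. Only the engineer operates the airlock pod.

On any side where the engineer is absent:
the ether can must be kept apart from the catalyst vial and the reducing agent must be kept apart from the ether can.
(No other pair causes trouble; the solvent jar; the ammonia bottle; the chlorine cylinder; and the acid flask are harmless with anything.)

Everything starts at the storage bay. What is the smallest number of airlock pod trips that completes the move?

Counting alone: the engineer can take at most 1 across per trip to the lab module, so moving all 7 needs at least 7 loaded trips out, with a return between consecutive ones — at least 13 crossings.
The safety rule pushes this higher. Following every safe sequence of crossings, the most of the 7 that can be at the lab module as the airlock pod arrives there on crossing 13 is 6 — never all 7.
So no plan with fewer than 15 crossings exists, and this one achieves 15:
1. Engineer goes to the lab module with the ether can.  [the storage bay: the acid flask, the ammonia bottle, the catalyst vial, the chlorine cylinder, the reducing agent, the solvent jar | the lab module: the ether can]
2. Engineer goes back to the storage bay alone.  [the storage bay: the acid flask, the ammonia bottle, the catalyst vial, the chlorine cylinder, the reducing agent, the solvent jar | the lab module: the ether can]
3. Engineer goes to the lab module with the solvent jar.  [the storage bay: the acid flask, the ammonia bottle, the catalyst vial, the chlorine cylinder, the reducing agent | the lab module: the ether can, the solvent jar]
4. Engineer goes back to the storage bay alone.  [the storage bay: the acid flask, the ammonia bottle, the catalyst vial, the chlorine cylinder, the reducing agent | the lab module: the ether can, the solvent jar]
5. Engineer goes to the lab module with the ammonia bottle.  [the storage bay: the acid flask, the catalyst vial, the chlorine cylinder, the reducing agent | the lab module: the ammonia bottle, the ether can, the solvent jar]
6. Engineer goes back to the storage bay alone.  [the storage bay: the acid flask, the catalyst vial, the chlorine cylinder, the reducing agent | the lab module: the ammonia bottle, the ether can, the solvent jar]
7. Engineer goes to the lab module with the chlorine cylinder.  [the storage bay: the acid flask, the catalyst vial, the reducing agent | the lab module: the ammonia bottle, the chlorine cylinder, the ether can, the solvent jar]
8. Engineer goes back to the storage bay alone.  [the storage bay: the acid flask, the catalyst vial, the reducing agent | the lab module: the ammonia bottle, the chlorine cylinder, the ether can, the solvent jar]
9. Engineer goes to the lab module with the catalyst vial.  [the storage bay: the acid flask, the reducing agent | the lab module: the ammonia bottle, the catalyst vial, the chlorine cylinder, the ether can, the solvent jar]
10. Engineer goes back to the storage bay with the ether can.  [the storage bay: the acid flask, the ether can, the reducing agent | the lab module: the ammonia bottle, the catalyst vial, the chlorine cylinder, the solvent jar]
11. Engineer goes to the lab module with the reducing agent.  [the storage bay: the acid flask, the ether can | the lab module: the ammonia bottle, the catalyst vial, the chlorine cylinder, the reducing agent, the solvent jar]
12. Engineer goes back to the storage bay alone.  [the storage bay: the acid flask, the ether can | the lab module: the ammonia bottle, the catalyst vial, the chlorine cylinder, the reducing agent, the solvent jar]
13. Engineer goes to the lab module with the acid flask.  [the storage bay: the ether can | the lab module: the acid flask, the ammonia bottle, the catalyst vial, the chlorine cylinder, the reducing agent, the solvent jar]
14. Engineer goes back to the storage bay alone.  [the storage bay: the ether can | the lab module: the acid flask, the ammonia bottle, the catalyst vial, the chlorine cylinder, the reducing agent, the solvent jar]
15. Engineer goes to the lab module with the ether can.  [the storage bay: — | the lab module: the acid flask, the ammonia bottle, the catalyst vial, the chlorine cylinder, the ether can, the reducing agent, the solvent jar]

15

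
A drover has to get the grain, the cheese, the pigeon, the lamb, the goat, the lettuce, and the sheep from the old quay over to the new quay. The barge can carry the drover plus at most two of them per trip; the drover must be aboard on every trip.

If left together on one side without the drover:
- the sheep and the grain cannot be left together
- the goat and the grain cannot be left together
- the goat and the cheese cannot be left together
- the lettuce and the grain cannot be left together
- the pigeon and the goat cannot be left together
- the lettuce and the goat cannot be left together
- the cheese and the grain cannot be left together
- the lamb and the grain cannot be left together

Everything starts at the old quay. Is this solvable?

Yes

1. Drover goes to the new quay with the goat and the grain.  [the old quay: the cheese, the lamb, the lettuce, the pigeon, the sheep | the new quay: the goat, the grain]
2. Drover goes back to the old quay with the grain.  [the old quay: the cheese, the grain, the lamb, the lettuce, the pigeon, the sheep | the new quay: the goat]
3. Drover goes to the new quay with the grain and the pigeon.  [the old quay: the cheese, the lamb, the lettuce, the sheep | the new quay: the goat, the grain, the pigeon]
4. Drover goes back to the old quay with the goat.  [the old quay: the cheese, the goat, the lamb, the lettuce, the sheep | the new quay: the grain, the pigeon]
5. Drover goes to the new quay with the cheese and the lettuce.  [the old quay: the goat, the lamb, the sheep | the new quay: the cheese, the grain, the lettuce, the pigeon]
6. Drover goes back to the old quay with the grain.  [the old quay: the goat, the grain, the lamb, the sheep | the new quay: the cheese, the lettuce, the pigeon]
7. Drover goes to the new quay with the grain and the lamb.  [the old quay: the goat, the sheep | the new quay: the cheese, the grain, the lamb, the lettuce, the pigeon]
8. Drover goes back to the old quay with the grain.  [the old quay: the goat, the grain, the sheep | the new quay: the cheese, the lamb, the lettuce, the pigeon]
9. Drover goes to the new quay with the grain and the sheep.  [the old quay: the goat | the new quay: the cheese, the grain, the lamb, the lettuce, the pigeon, the sheep]
10. Drover goes back to the old quay with the grain.  [the old quay: the goat, the grain | the new quay: the cheese, the lamb, the lettuce, the pigeon, the sheep]
11. Drover goes to the new quay with the goat and the grain.  [the old quay: — | the new quay: the cheese, the goat, the grain, the lamb, the lettuce, the pigeon, the sheep]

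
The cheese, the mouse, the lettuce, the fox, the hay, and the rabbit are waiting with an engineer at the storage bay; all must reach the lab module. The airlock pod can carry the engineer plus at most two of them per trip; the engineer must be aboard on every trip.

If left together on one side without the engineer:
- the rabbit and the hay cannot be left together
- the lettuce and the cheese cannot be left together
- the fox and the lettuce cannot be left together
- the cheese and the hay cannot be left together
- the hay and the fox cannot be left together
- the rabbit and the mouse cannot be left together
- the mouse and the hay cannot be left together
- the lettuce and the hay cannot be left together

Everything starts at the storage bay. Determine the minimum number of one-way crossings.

Whatever the first load, the items left behind include a forbidden pair without the engineer. No opening move is safe, so no plan exists.

impossible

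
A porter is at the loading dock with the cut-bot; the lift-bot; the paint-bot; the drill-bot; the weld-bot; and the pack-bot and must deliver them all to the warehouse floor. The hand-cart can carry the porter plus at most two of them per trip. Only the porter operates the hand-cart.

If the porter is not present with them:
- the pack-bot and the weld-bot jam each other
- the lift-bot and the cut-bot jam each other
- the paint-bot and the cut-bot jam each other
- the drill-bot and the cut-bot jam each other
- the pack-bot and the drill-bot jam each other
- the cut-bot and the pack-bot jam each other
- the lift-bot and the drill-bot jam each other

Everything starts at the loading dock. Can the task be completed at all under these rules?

No

Whatever the first load, the items left behind include a forbidden pair without the porter. No opening move is safe, so no plan exists.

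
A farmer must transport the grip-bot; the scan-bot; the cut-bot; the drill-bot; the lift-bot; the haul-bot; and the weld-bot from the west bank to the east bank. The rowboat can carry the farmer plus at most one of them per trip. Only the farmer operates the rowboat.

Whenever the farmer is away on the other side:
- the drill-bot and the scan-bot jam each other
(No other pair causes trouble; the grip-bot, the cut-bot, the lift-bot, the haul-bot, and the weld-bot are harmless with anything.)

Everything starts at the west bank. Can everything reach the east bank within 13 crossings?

Yes — this plan uses 13 crossings (≤ 13):
1. Farmer goes to the east bank with the scan-bot.
2. Farmer goes back to the west bank alone.
3. Farmer goes to the east bank with the grip-bot.
4. Farmer goes back to the west bank alone.
5. Farmer goes to the east bank with the cut-bot.
6. Farmer goes back to the west bank alone.
7. Farmer goes to the east bank with the lift-bot.
8. Farmer goes back to the west bank alone.
9. Farmer goes to the east bank with the haul-bot.
10. Farmer goes back to the west bank alone.
11. Farmer goes to the east bank with the weld-bot.
12. Farmer goes back to the west bank alone.
13. Farmer goes to the east bank with the drill-bot.

Yes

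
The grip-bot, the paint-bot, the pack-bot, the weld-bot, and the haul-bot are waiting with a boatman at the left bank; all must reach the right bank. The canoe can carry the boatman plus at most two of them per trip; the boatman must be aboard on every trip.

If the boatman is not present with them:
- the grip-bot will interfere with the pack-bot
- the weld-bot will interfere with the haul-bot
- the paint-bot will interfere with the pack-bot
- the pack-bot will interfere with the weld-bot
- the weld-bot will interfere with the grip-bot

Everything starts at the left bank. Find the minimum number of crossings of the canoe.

Counting alone: the boatman can take at most 2 across per trip to the right bank, so moving all 5 needs at least 3 loaded trips out, with a return between consecutive ones — at least 5 crossings.
The safety rule pushes this higher. Following every safe sequence of crossings, the most of the 5 that can be at the right bank as the canoe arrives there on crossing 5 is 4 — never all 5.
So no plan with fewer than 7 crossings exists, and this one achieves 7:
1. Boatman goes to the right bank with the pack-bot and the weld-bot.  [the left bank: the grip-bot, the haul-bot, the paint-bot | the right bank: the pack-bot, the weld-bot]
2. Boatman goes back to the left bank with the pack-bot.  [the left bank: the grip-bot, the haul-bot, the pack-bot, the paint-bot | the right bank: the weld-bot]
3. Boatman goes to the right bank with the grip-bot and the paint-bot.  [the left bank: the haul-bot, the pack-bot | the right bank: the grip-bot, the paint-bot, the weld-bot]
4. Boatman goes back to the left bank with the grip-bot.  [the left bank: the grip-bot, the haul-bot, the pack-bot | the right bank: the paint-bot, the weld-bot]
5. Boatman goes to the right bank with the grip-bot and the haul-bot.  [the left bank: the pack-bot | the right bank: the grip-bot, the haul-bot, the paint-bot, the weld-bot]
6. Boatman goes back to the left bank with the weld-bot.  [the left bank: the pack-bot, the weld-bot | the right bank: the grip-bot, the haul-bot, the paint-bot]
7. Boatman goes to the right bank with the pack-bot and the weld-bot.  [the left bank: — | the right bank: the grip-bot, the haul-bot, the pack-bot, the paint-bot, the weld-bot]

7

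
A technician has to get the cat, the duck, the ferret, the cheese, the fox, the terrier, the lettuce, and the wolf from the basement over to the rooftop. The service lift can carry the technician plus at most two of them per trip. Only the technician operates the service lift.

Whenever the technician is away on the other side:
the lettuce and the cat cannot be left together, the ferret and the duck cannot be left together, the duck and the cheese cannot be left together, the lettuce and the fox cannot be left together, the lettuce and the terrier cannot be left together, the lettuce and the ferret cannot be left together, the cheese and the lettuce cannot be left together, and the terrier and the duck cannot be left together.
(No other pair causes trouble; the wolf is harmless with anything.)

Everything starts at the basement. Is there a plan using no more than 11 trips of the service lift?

Yes

Yes — this plan uses 11 crossings (≤ 11):
1. Technician goes to the rooftop with the duck and the lettuce.  [the basement: the cat, the cheese, the ferret, the fox, the terrier, the wolf | the rooftop: the duck, the lettuce]
2. Technician goes back to the basement alone.  [the basement: the cat, the cheese, the ferret, the fox, the terrier, the wolf | the rooftop: the duck, the lettuce]
3. Technician goes to the rooftop with the wolf.  [the basement: the cat, the cheese, the ferret, the fox, the terrier | the rooftop: the duck, the lettuce, the wolf]
4. Technician goes back to the basement alone.  [the basement: the cat, the cheese, the ferret, the fox, the terrier | the rooftop: the duck, the lettuce, the wolf]
5. Technician goes to the rooftop with the cat and the fox.  [the basement: the cheese, the ferret, the terrier | the rooftop: the cat, the duck, the fox, the lettuce, the wolf]
6. Technician goes back to the basement with the lettuce.  [the basement: the cheese, the ferret, the lettuce, the terrier | the rooftop: the cat, the duck, the fox, the wolf]
7. Technician goes to the rooftop with the ferret and the lettuce.  [the basement: the cheese, the terrier | the rooftop: the cat, the duck, the ferret, the fox, the lettuce, the wolf]
8. Technician goes back to the basement with the duck and the lettuce.  [the basement: the cheese, the duck, the lettuce, the terrier | the rooftop: the cat, the ferret, the fox, the wolf]
9. Technician goes to the rooftop with the cheese and the terrier.  [the basement: the duck, the lettuce | the rooftop: the cat, the cheese, the ferret, the fox, the terrier, the wolf]
10. Technician goes back to the basement alone.  [the basement: the duck, the lettuce | the rooftop: the cat, the cheese, the ferret, the fox, the terrier, the wolf]
11. Technician goes to the rooftop with the duck and the lettuce.  [the basement: — | the rooftop: the cat, the cheese, the duck, the ferret, the fox, the lettuce, the terrier, the wolf]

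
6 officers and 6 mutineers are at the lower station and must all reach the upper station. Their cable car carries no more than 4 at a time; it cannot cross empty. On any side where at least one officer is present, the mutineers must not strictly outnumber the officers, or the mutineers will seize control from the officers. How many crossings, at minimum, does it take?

9

Counting alone: each trip to the upper station takes at most 4 across and each return brings at least 1 back, so after t trips out (and t−1 returns) at most 4t − (t−1) of the 12 are across; that first reaches 12 at t = 4, so at least 7 crossings are needed.
The safety rule pushes this higher. Following every safe sequence of crossings, the most of the 12 that can be at the upper station as the cable car arrives there on crossing 7 is 11 — never all 12.
So no plan with fewer than 9 crossings exists, and this one achieves 9:
1. 2 mutineers → the upper station.  (the lower station: 6O 4M; the upper station: 0O 2M)
2. 1 mutineer ← the lower station.  (the lower station: 6O 5M; the upper station: 0O 1M)
3. 4 mutineers → the upper station.  (the lower station: 6O 1M; the upper station: 0O 5M)
4. 1 mutineer ← the lower station.  (the lower station: 6O 2M; the upper station: 0O 4M)
5. 4 officers → the upper station.  (the lower station: 2O 2M; the upper station: 4O 4M)
6. 1 officer and 1 mutineer ← the lower station.  (the lower station: 3O 3M; the upper station: 3O 3M)
7. 2 officers and 2 mutineers → the upper station.  (the lower station: 1O 1M; the upper station: 5O 5M)
8. 1 officer and 1 mutineer ← the lower station.  (the lower station: 2O 2M; the upper station: 4O 4M)
9. 2 officers and 2 mutineers → the upper station.  (the lower station: 0O 0M; the upper station: 6O 6M)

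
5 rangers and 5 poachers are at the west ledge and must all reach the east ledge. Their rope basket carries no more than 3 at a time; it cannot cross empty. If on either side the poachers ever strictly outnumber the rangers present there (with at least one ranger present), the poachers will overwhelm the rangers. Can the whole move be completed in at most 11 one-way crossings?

Yes — this plan uses 11 crossings (≤ 11):
1. 2 poachers → the east ledge.  (the west ledge: 5R 3P; the east ledge: 0R 2P)
2. 1 poacher ← the west ledge.  (the west ledge: 5R 4P; the east ledge: 0R 1P)
3. 3 poachers → the east ledge.  (the west ledge: 5R 1P; the east ledge: 0R 4P)
4. 1 poacher ← the west ledge.  (the west ledge: 5R 2P; the east ledge: 0R 3P)
5. 3 rangers → the east ledge.  (the west ledge: 2R 2P; the east ledge: 3R 3P)
6. 1 ranger and 1 poacher ← the west ledge.  (the west ledge: 3R 3P; the east ledge: 2R 2P)
7. 3 rangers → the east ledge.  (the west ledge: 0R 3P; the east ledge: 5R 2P)
8. 1 poacher ← the west ledge.  (the west ledge: 0R 4P; the east ledge: 5R 1P)
9. 2 poachers → the east ledge.  (the west ledge: 0R 2P; the east ledge: 5R 3P)
10. 1 poacher ← the west ledge.  (the west ledge: 0R 3P; the east ledge: 5R 2P)
11. 3 poachers → the east ledge.  (the west ledge: 0R 0P; the east ledge: 5R 5P)

Yes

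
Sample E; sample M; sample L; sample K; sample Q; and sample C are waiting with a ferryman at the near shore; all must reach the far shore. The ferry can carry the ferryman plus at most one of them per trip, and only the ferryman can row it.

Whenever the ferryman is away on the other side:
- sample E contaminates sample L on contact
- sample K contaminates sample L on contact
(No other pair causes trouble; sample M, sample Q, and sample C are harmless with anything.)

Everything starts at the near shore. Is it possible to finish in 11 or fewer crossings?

Counting alone: the ferryman can take at most 1 across per trip to the far shore, so moving all 6 needs at least 6 loaded trips out, with a return between consecutive ones — at least 11 crossings.
The safety rule pushes this higher. Following every safe sequence of crossings, the most of the 6 that can be at the far shore as the ferry arrives there on crossing 11 is 5 — never all 6.
So the move cannot be finished within 11 crossings. (The shortest complete plan takes 13:)
1. Ferryman goes to the far shore with sample L.
2. Ferryman goes back to the near shore alone.
3. Ferryman goes to the far shore with sample E.
4. Ferryman goes back to the near shore with sample L.
5. Ferryman goes to the far shore with sample K.
6. Ferryman goes back to the near shore alone.
7. Ferryman goes to the far shore with sample M.
8. Ferryman goes back to the near shore alone.
9. Ferryman goes to the far shore with sample Q.
10. Ferryman goes back to the near shore alone.
11. Ferryman goes to the far shore with sample C.
12. Ferryman goes back to the near shore alone.
13. Ferryman goes to the far shore with sample L.

No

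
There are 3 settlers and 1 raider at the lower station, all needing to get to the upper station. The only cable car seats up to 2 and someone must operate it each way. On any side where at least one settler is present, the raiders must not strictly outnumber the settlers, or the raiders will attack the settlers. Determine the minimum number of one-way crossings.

Counting alone: each trip to the upper station takes at most 2 across and each return brings at least 1 back, so after t trips out (and t−1 returns) at most 2t − (t−1) of the 4 are across; that first reaches 4 at t = 3, so at least 5 crossings are needed.
The plan below uses exactly 5 crossings, so it is optimal:
1. 1 settler and 1 raider → the upper station.  (the lower station: 2S 0R; the upper station: 1S 1R)
2. 1 raider ← the lower station.  (the lower station: 2S 1R; the upper station: 1S 0R)
3. 1 settler and 1 raider → the upper station.  (the lower station: 1S 0R; the upper station: 2S 1R)
4. 1 raider ← the lower station.  (the lower station: 1S 1R; the upper station: 2S 0R)
5. 1 settler and 1 raider → the upper station.  (the lower station: 0S 0R; the upper station: 3S 1R)

5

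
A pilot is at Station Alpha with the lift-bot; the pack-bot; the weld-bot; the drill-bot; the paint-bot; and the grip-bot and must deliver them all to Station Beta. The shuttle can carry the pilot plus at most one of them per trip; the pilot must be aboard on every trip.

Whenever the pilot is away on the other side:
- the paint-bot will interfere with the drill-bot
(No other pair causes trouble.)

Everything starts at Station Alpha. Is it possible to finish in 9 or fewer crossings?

No

Counting alone: the pilot can take at most 1 across per trip to Station Beta, so moving all 6 needs at least 6 loaded trips out, with a return between consecutive ones — at least 11 crossings.
Since 9 < 11, 9 crossings cannot be enough. (The shortest complete plan in fact takes 11:)
1. Pilot goes to Station Beta with the drill-bot.  [Station Alpha: the grip-bot, the lift-bot, the pack-bot, the paint-bot, the weld-bot | Station Beta: the drill-bot]
2. Pilot goes back to Station Alpha alone.  [Station Alpha: the grip-bot, the lift-bot, the pack-bot, the paint-bot, the weld-bot | Station Beta: the drill-bot]
3. Pilot goes to Station Beta with the lift-bot.  [Station Alpha: the grip-bot, the pack-bot, the paint-bot, the weld-bot | Station Beta: the drill-bot, the lift-bot]
4. Pilot goes back to Station Alpha alone.  [Station Alpha: the grip-bot, the pack-bot, the paint-bot, the weld-bot | Station Beta: the drill-bot, the lift-bot]
5. Pilot goes to Station Beta with the pack-bot.  [Station Alpha: the grip-bot, the paint-bot, the weld-bot | Station Beta: the drill-bot, the lift-bot, the pack-bot]
6. Pilot goes back to Station Alpha alone.  [Station Alpha: the grip-bot, the paint-bot, the weld-bot | Station Beta: the drill-bot, the lift-bot, the pack-bot]
7. Pilot goes to Station Beta with the weld-bot.  [Station Alpha: the grip-bot, the paint-bot | Station Beta: the drill-bot, the lift-bot, the pack-bot, the weld-bot]
8. Pilot goes back to Station Alpha alone.  [Station Alpha: the grip-bot, the paint-bot | Station Beta: the drill-bot, the lift-bot, the pack-bot, the weld-bot]
9. Pilot goes to Station Beta with the grip-bot.  [Station Alpha: the paint-bot | Station Beta: the drill-bot, the grip-bot, the lift-bot, the pack-bot, the weld-bot]
10. Pilot goes back to Station Alpha alone.  [Station Alpha: the paint-bot | Station Beta: the drill-bot, the grip-bot, the lift-bot, the pack-bot, the weld-bot]
11. Pilot goes to Station Beta with the paint-bot.  [Station Alpha: — | Station Beta: the drill-bot, the grip-bot, the lift-bot, the pack-bot, the paint-bot, the weld-bot]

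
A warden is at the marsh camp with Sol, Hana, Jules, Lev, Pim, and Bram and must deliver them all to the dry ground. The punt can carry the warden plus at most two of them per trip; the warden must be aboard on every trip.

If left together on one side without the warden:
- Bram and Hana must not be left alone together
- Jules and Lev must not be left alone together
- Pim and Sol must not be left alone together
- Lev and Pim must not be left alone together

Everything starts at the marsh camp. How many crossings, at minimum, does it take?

Whatever the first load, the items left behind include a forbidden pair without the warden. No opening move is safe, so no plan exists.

impossible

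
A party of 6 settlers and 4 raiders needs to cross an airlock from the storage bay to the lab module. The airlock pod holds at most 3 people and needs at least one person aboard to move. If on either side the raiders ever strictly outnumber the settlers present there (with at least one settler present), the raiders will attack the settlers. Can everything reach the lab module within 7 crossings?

No

Counting alone: each trip to the lab module takes at most 3 across and each return brings at least 1 back, so after t trips out (and t−1 returns) at most 3t − (t−1) of the 10 are across; that first reaches 10 at t = 5, so at least 9 crossings are needed.
Since 7 < 9, 7 crossings cannot be enough. (The shortest complete plan in fact takes 9:)
1. 2 raiders → the lab module.  (the storage bay: 6S 2R; the lab module: 0S 2R)
2. 1 raider ← the storage bay.  (the storage bay: 6S 3R; the lab module: 0S 1R)
3. 3 raiders → the lab module.  (the storage bay: 6S 0R; the lab module: 0S 4R)
4. 1 raider ← the storage bay.  (the storage bay: 6S 1R; the lab module: 0S 3R)
5. 3 settlers → the lab module.  (the storage bay: 3S 1R; the lab module: 3S 3R)
6. 1 raider ← the storage bay.  (the storage bay: 3S 2R; the lab module: 3S 2R)
7. 1 settler and 2 raiders → the lab module.  (the storage bay: 2S 0R; the lab module: 4S 4R)
8. 1 raider ← the storage bay.  (the storage bay: 2S 1R; the lab module: 4S 3R)
9. 2 settlers and 1 raider → the lab module.  (the storage bay: 0S 0R; the lab module: 6S 4R)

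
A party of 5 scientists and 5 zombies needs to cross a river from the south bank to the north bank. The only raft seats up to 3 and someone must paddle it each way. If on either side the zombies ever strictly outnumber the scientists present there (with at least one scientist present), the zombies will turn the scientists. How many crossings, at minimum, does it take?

Counting alone: each trip to the north bank takes at most 3 across and each return brings at least 1 back, so after t trips out (and t−1 returns) at most 3t − (t−1) of the 10 are across; that first reaches 10 at t = 5, so at least 9 crossings are needed.
The safety rule pushes this higher. Following every safe sequence of crossings, the most of the 10 that can be at the north bank as the raft arrives there on crossing 9 is 9 — never all 10.
So no plan with fewer than 11 crossings exists, and this one achieves 11:
1. 2 zombies → the north bank.  (the south bank: 5S 3Z; the north bank: 0S 2Z)
2. 1 zombie ← the south bank.  (the south bank: 5S 4Z; the north bank: 0S 1Z)
3. 3 zombies → the north bank.  (the south bank: 5S 1Z; the north bank: 0S 4Z)
4. 1 zombie ← the south bank.  (the south bank: 5S 2Z; the north bank: 0S 3Z)
5. 3 scientists → the north bank.  (the south bank: 2S 2Z; the north bank: 3S 3Z)
6. 1 scientist and 1 zombie ← the south bank.  (the south bank: 3S 3Z; the north bank: 2S 2Z)
7. 3 scientists → the north bank.  (the south bank: 0S 3Z; the north bank: 5S 2Z)
8. 1 zombie ← the south bank.  (the south bank: 0S 4Z; the north bank: 5S 1Z)
9. 2 zombies → the north bank.  (the south bank: 0S 2Z; the north bank: 5S 3Z)
10. 1 zombie ← the south bank.  (the south bank: 0S 3Z; the north bank: 5S 2Z)
11. 3 zombies → the north bank.  (the south bank: 0S 0Z; the north bank: 5S 5Z)

11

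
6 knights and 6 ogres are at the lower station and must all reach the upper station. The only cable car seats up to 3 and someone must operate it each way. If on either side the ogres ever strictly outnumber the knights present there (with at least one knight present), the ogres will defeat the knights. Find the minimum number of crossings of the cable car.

impossible

Following every safe sequence of crossings from the start, the most of the 12 that can be at the upper station as the cable car arrives there on crossings 1, 3, 5 is 3, 5, 6 respectively; the best ever achieved is 6 of 12.
From crossing 7 on, no configuration arises that was not already reachable earlier: only 17 distinct safe configurations (who is on which side, and where the cable car is) can ever be reached, none of them has everyone across, and every continuation just revisits them. They are: 0 knights + 0 ogres across (cable car back at the start); 0 knights + 1 ogre across (cable car there); 0 knights + 1 ogre across (cable car back at the start); 0 knights + 2 ogres across (cable car there); 0 knights + 2 ogres across (cable car back at the start); 0 knights + 3 ogres across (cable car there); 0 knights + 3 ogres across (cable car back at the start); 0 knights + 4 ogres across (cable car there); 0 knights + 4 ogres across (cable car back at the start); 0 knights + 5 ogres across (cable car there); 0 knights + 5 ogres across (cable car back at the start); 0 knights + 6 ogres across (cable car there); 1 knight + 1 ogre across (cable car there); 1 knight + 1 ogre across (cable car back at the start); 2 knights + 2 ogres across (cable car there); 2 knights + 2 ogres across (cable car back at the start); 3 knights + 3 ogres across (cable car there). So no valid plan exists.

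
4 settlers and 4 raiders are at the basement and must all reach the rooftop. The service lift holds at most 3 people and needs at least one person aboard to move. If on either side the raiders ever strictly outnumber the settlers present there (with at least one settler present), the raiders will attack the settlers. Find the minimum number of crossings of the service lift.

9

Counting alone: each trip to the rooftop takes at most 3 across and each return brings at least 1 back, so after t trips out (and t−1 returns) at most 3t − (t−1) of the 8 are across; that first reaches 8 at t = 4, so at least 7 crossings are needed.
The safety rule pushes this higher. Following every safe sequence of crossings, the most of the 8 that can be at the rooftop as the service lift arrives there on crossing 7 is 7 — never all 8.
So no plan with fewer than 9 crossings exists, and this one achieves 9:
1. 2 raiders → the rooftop.  (the basement: 4S 2R; the rooftop: 0S 2R)
2. 1 raider ← the basement.  (the basement: 4S 3R; the rooftop: 0S 1R)
3. 3 raiders → the rooftop.  (the basement: 4S 0R; the rooftop: 0S 4R)
4. 1 raider ← the basement.  (the basement: 4S 1R; the rooftop: 0S 3R)
5. 3 settlers → the rooftop.  (the basement: 1S 1R; the rooftop: 3S 3R)
6. 1 settler and 1 raider ← the basement.  (the basement: 2S 2R; the rooftop: 2S 2R)
7. 2 settlers → the rooftop.  (the basement: 0S 2R; the rooftop: 4S 2R)
8. 1 raider ← the basement.  (the basement: 0S 3R; the rooftop: 4S 1R)
9. 3 raiders → the rooftop.  (the basement: 0S 0R; the rooftop: 4S 4R)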